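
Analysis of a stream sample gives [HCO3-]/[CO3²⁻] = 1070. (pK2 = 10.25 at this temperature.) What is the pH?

From K2 = [H⁺][CO3²⁻]/[HCO3-]:  pH = pK2 − log₁₀([HCO3-]/[CO3²⁻])
log₁₀(1070) = +3.029
pH = 10.25 − (+3.029) = 7.22

pH = 7.22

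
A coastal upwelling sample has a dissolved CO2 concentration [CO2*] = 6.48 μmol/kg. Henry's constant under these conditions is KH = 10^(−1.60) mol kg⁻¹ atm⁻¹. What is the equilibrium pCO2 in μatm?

pCO2 = 258 μatm

KH = 10^(−1.60) = 2.512×10^-2 mol kg⁻¹ atm⁻¹
pCO2 = [CO2*]/KH = 6.48×10^-6 / 2.512×10^-2 = 2.58×10^-4 atm = 258 μatm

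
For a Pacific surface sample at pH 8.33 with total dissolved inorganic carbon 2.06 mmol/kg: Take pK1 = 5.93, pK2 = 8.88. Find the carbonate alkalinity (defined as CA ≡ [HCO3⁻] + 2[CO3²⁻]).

CA = 2.51 mmol/kg

CA = [HCO3⁻] + 2[CO3²⁻] = (α₁ + 2α₂)·DIC
At pH 8.33: [H⁺]/K1 = 10^-2.40 = 0.0039811, K2/[H⁺] = 10^-0.55 = 0.28184
α₁ = 1/(1 + 0.0039811 + 0.28184) = 1/1.2858 = 0.7777; α₂ = α₁·K2/[H⁺] = 0.2192
α₁ + 2α₂ = 1.2161
CA = 1.2161 × 2.06 = 2.51 mmol/kg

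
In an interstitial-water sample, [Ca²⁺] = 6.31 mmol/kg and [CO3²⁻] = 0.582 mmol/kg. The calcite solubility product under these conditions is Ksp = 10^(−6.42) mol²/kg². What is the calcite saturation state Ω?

Ksp = 10^(−6.42) = 3.802×10^-7
Ω = [Ca²⁺][CO3²⁻]/Ksp = (6.31×10^-3)(0.582×10^-3) / 3.802×10^-7 = 9.66

Ω = 9.66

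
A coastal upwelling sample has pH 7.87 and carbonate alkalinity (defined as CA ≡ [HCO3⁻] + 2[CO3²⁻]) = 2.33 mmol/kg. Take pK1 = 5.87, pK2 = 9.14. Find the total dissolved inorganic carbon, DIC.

CA = [HCO3⁻] + 2[CO3²⁻] = (α₁ + 2α₂)·DIC
At pH 7.87: [H⁺]/K1 = 10^-2.00 = 0.010000, K2/[H⁺] = 10^-1.27 = 0.053703
α₁ = 1/(1 + 0.010000 + 0.053703) = 1/1.0637 = 0.9401; α₂ = α₁·K2/[H⁺] = 0.05049
α₁ + 2α₂ = 1.0411
DIC = CA / (α₁ + 2α₂) = 2.33 / 1.0411 = 2.24 mmol/kg

DIC = 2.24 mmol/kg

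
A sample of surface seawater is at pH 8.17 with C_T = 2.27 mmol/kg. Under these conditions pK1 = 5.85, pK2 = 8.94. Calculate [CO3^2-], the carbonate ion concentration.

α₂ = 1 / (1 + [H⁺]/K2 + [H⁺]²/(K1K2)) = 1 / (1 + 10^+0.77 + 10^-1.55)
   = 1 / (1 + 5.8884 + 0.028184) = 1/6.9166 = 0.1446
[CO3²⁻] = α₂ × DIC = 0.1446 × 2.27 = 0.328 mmol/kg

[CO3²⁻] = 0.328 mmol/kg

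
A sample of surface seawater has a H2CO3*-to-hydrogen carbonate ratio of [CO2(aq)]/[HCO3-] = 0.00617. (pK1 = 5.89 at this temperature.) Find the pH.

pH = 8.10

From K1 = [H⁺][HCO3-]/[CO2(aq)]:  pH = pK1 − log₁₀([CO2(aq)]/[HCO3-])
log₁₀(0.00617) = -2.210
pH = 5.89 − (-2.210) = 8.10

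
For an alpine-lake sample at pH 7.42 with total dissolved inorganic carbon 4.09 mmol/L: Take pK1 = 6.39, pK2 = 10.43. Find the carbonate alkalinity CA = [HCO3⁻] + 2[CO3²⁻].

CA = [HCO3⁻] + 2[CO3²⁻] = (α₁ + 2α₂)·DIC
At pH 7.42: [H⁺]/K1 = 10^-1.03 = 0.093325, K2/[H⁺] = 10^-3.01 = 0.00097724
α₁ = 1/(1 + 0.093325 + 0.00097724) = 1/1.0943 = 0.9138; α₂ = α₁·K2/[H⁺] = 0.0008930
α₁ + 2α₂ = 0.9156
CA = 0.9156 × 4.09 = 3.74 mmol/L

CA = 3.74 mmol/L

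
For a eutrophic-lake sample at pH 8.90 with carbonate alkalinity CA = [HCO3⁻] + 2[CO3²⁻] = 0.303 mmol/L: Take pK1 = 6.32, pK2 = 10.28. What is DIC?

DIC = 0.292 mmol/L

CA = [HCO3⁻] + 2[CO3²⁻] = (α₁ + 2α₂)·DIC
At pH 8.90: [H⁺]/K1 = 10^-2.58 = 0.0026303, K2/[H⁺] = 10^-1.38 = 0.041687
α₁ = 1/(1 + 0.0026303 + 0.041687) = 1/1.0443 = 0.9576; α₂ = α₁·K2/[H⁺] = 0.03992
α₁ + 2α₂ = 1.0374
DIC = CA / (α₁ + 2α₂) = 0.303 / 1.0374 = 0.292 mmol/L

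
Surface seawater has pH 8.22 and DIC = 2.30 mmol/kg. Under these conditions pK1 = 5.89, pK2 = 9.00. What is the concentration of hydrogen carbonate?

[HCO3⁻] = 1.96 mmol/kg

α₁ = 1 / (1 + [H⁺]/K1 + K2/[H⁺]) = 1 / (1 + 10^-2.33 + 10^-0.78)
   = 1 / (1 + 0.0046774 + 0.16596) = 1/1.1706 = 0.8542
[HCO3⁻] = α₁ × DIC = 0.8542 × 2.30 = 1.96 mmol/kg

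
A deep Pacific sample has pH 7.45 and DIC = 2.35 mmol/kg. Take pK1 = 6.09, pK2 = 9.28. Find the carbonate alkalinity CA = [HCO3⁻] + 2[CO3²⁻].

CA = [HCO3⁻] + 2[CO3²⁻] = (α₁ + 2α₂)·DIC
At pH 7.45: [H⁺]/K1 = 10^-1.36 = 0.043652, K2/[H⁺] = 10^-1.83 = 0.014791
α₁ = 1/(1 + 0.043652 + 0.014791) = 1/1.0584 = 0.9448; α₂ = α₁·K2/[H⁺] = 0.01397
α₁ + 2α₂ = 0.9727
CA = 0.9727 × 2.35 = 2.29 mmol/kg

CA = 2.29 mmol/kg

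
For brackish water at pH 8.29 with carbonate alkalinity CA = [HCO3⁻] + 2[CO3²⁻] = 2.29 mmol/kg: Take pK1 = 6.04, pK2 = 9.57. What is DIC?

CA = [HCO3⁻] + 2[CO3²⁻] = (α₁ + 2α₂)·DIC
At pH 8.29: [H⁺]/K1 = 10^-2.25 = 0.0056234, K2/[H⁺] = 10^-1.28 = 0.052481
α₁ = 1/(1 + 0.0056234 + 0.052481) = 1/1.0581 = 0.9451; α₂ = α₁·K2/[H⁺] = 0.04960
α₁ + 2α₂ = 1.0443
DIC = CA / (α₁ + 2α₂) = 2.29 / 1.0443 = 2.19 mmol/kg

DIC = 2.19 mmol/kg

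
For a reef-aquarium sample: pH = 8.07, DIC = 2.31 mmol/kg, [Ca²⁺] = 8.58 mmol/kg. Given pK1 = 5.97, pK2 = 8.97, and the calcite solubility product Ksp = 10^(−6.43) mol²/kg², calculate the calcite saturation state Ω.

Ω = 5.92

α₂ = 1 / (1 + [H⁺]/K2 + [H⁺]²/(K1K2)) = 1 / (1 + 10^+0.90 + 10^-1.20)
   = 1 / (1 + 7.9433 + 0.063096) = 1/9.0064 = 0.1110
[CO3²⁻] = α₂ × DIC = 0.1110 × 2.31 = 0.2565 mmol/kg
Ksp = 10^(−6.43) = 3.715×10^-7
Ω = [Ca²⁺][CO3²⁻]/Ksp = (8.58×10^-3)(2.565×10^-4) / 3.715×10^-7 = 5.92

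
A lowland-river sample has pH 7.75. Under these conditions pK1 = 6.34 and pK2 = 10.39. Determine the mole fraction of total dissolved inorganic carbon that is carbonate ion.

α₂ = 1 / (1 + [H⁺]/K2 + [H⁺]²/(K1K2)) = 1 / (1 + 10^+2.64 + 10^+1.23)
   = 1 / (1 + 436.52 + 16.982) = 1/454.50 = 0.002200

α₂ = 0.00220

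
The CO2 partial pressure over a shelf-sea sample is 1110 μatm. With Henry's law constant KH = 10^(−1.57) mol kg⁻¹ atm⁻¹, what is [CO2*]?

[CO2*] = 29.9 μmol/kg

KH = 10^(−1.57) = 2.692×10^-2 mol kg⁻¹ atm⁻¹
[CO2*] = KH · pCO2 = 2.692×10^-2 × 1110×10^-6 atm = 2.99×10^-5 mol/kg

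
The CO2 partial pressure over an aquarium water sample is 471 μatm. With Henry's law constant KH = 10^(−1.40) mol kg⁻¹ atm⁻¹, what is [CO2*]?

KH = 10^(−1.40) = 3.981×10^-2 mol kg⁻¹ atm⁻¹
[CO2*] = KH · pCO2 = 3.981×10^-2 × 471×10^-6 atm = 1.88×10^-5 mol/kg

[CO2*] = 18.8 μmol/kg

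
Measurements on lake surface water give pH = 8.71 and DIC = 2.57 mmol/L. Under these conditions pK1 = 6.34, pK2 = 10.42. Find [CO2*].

α₀ = 1 / (1 + K1/[H⁺] + K1K2/[H⁺]²) = 1 / (1 + 10^+2.37 + 10^+0.66)
   = 1 / (1 + 234.42 + 4.5709) = 1/239.99 = 0.004167
[CO2*] = α₀ × DIC = 0.004167 × 2.57 = 0.0107 mmol/L = 10.7 μmol/L

[CO2*] = 10.7 μmol/L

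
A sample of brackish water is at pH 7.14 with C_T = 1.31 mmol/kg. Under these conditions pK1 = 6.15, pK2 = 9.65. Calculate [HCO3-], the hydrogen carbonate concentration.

α₁ = 1 / (1 + [H⁺]/K1 + K2/[H⁺]) = 1 / (1 + 10^-0.99 + 10^-2.51)
   = 1 / (1 + 0.10233 + 0.0030903) = 1/1.1054 = 0.9046
[HCO3⁻] = α₁ × DIC = 0.9046 × 1.31 = 1.19 mmol/kg

[HCO3⁻] = 1.19 mmol/kg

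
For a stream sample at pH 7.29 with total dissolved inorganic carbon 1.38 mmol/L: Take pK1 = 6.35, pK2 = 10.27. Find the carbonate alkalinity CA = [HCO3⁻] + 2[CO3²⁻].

CA = [HCO3⁻] + 2[CO3²⁻] = (α₁ + 2α₂)·DIC
At pH 7.29: [H⁺]/K1 = 10^-0.94 = 0.11482, K2/[H⁺] = 10^-2.98 = 0.0010471
α₁ = 1/(1 + 0.11482 + 0.0010471) = 1/1.1159 = 0.8962; α₂ = α₁·K2/[H⁺] = 0.0009384
α₁ + 2α₂ = 0.8980
CA = 0.8980 × 1.38 = 1.24 mmol/L

CA = 1.24 mmol/L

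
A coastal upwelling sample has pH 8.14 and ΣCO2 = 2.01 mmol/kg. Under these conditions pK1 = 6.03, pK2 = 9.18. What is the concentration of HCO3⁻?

α₁ = 1 / (1 + [H⁺]/K1 + K2/[H⁺]) = 1 / (1 + 10^-2.11 + 10^-1.04)
   = 1 / (1 + 0.0077625 + 0.091201) = 1/1.0990 = 0.9099
[HCO3⁻] = α₁ × DIC = 0.9099 × 2.01 = 1.83 mmol/kg

[HCO3⁻] = 1.83 mmol/kg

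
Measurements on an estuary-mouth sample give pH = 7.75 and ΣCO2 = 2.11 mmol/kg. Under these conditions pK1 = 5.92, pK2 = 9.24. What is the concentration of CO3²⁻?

[CO3²⁻] = 0.0652 mmol/kg

α₂ = 1 / (1 + [H⁺]/K2 + [H⁺]²/(K1K2)) = 1 / (1 + 10^+1.49 + 10^-0.34)
   = 1 / (1 + 30.903 + 0.45709) = 1/32.360 = 0.03090
[CO3²⁻] = α₂ × DIC = 0.03090 × 2.11 = 0.0652 mmol/kg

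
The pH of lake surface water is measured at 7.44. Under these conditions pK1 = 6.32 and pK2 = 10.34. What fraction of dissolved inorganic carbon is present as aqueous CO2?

α₀ = 1 / (1 + K1/[H⁺] + K1K2/[H⁺]²) = 1 / (1 + 10^+1.12 + 10^-1.78)
   = 1 / (1 + 13.183 + 0.016596) = 1/14.199 = 0.07043

α₀ = 0.0704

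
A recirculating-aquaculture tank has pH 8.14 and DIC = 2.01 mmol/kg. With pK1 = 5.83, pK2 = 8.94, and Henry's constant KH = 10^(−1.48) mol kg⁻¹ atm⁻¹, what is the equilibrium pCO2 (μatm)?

α₀ = 1 / (1 + K1/[H⁺] + K1K2/[H⁺]²) = 1 / (1 + 10^+2.31 + 10^+1.51)
   = 1 / (1 + 204.17 + 32.359) = 1/237.53 = 0.004210
[CO2*] = α₀ × DIC = 0.004210 × 2.01 = 0.008462 mmol/kg = 8.462 μmol/kg
pCO2 = [CO2*]/KH = 8.462×10^-6 / 3.311×10^-2 = 256 μatm

pCO2 = 256 μatm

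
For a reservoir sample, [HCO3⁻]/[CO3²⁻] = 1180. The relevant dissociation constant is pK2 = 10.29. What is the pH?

From K2 = [H⁺][CO3²⁻]/[HCO3⁻]:  pH = pK2 − log₁₀([HCO3⁻]/[CO3²⁻])
log₁₀(1180) = +3.072
pH = 10.29 − (+3.072) = 7.22

pH = 7.22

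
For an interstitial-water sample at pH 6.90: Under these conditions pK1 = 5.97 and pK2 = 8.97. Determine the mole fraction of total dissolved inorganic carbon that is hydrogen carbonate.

α₁ = 0.888

α₁ = 1 / (1 + [H⁺]/K1 + K2/[H⁺]) = 1 / (1 + 10^-0.93 + 10^-2.07)
   = 1 / (1 + 0.11749 + 0.0085114) = 1/1.1260 = 0.8881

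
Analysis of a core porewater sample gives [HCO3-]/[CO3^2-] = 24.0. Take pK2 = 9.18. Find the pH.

From K2 = [H⁺][CO3^2-]/[HCO3-]:  pH = pK2 − log₁₀([HCO3-]/[CO3^2-])
log₁₀(24.0) = +1.380
pH = 9.18 − (+1.380) = 7.80

pH = 7.80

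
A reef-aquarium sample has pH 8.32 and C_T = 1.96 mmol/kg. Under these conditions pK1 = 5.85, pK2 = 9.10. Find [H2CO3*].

α₀ = 1 / (1 + K1/[H⁺] + K1K2/[H⁺]²) = 1 / (1 + 10^+2.47 + 10^+1.69)
   = 1 / (1 + 295.12 + 48.978) = 1/345.10 = 0.002898
[CO2*] = α₀ × DIC = 0.002898 × 1.96 = 0.00568 mmol/kg = 5.68 μmol/kg

[CO2*] = 5.68 μmol/kg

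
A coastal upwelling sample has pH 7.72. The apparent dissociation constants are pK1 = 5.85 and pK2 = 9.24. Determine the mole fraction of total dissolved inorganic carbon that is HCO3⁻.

α₁ = 1 / (1 + [H⁺]/K1 + K2/[H⁺]) = 1 / (1 + 10^-1.87 + 10^-1.52)
   = 1 / (1 + 0.013490 + 0.030200) = 1/1.0437 = 0.9581

α₁ = 0.958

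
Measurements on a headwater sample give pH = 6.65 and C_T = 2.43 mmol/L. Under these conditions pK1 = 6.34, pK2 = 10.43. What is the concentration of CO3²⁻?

[CO3²⁻] = 0.271 μmol/L

α₂ = 1 / (1 + [H⁺]/K2 + [H⁺]²/(K1K2)) = 1 / (1 + 10^+3.78 + 10^+3.47)
   = 1 / (1 + 6025.6 + 2951.2) = 1/8977.8 = 0.0001114
[CO3²⁻] = α₂ × DIC = 0.0001114 × 2.43 = 0.000271 mmol/L = 0.271 μmol/L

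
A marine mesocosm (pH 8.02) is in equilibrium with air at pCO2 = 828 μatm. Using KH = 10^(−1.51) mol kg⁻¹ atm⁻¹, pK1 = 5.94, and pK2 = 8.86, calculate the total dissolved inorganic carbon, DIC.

DIC = 3.55 mmol/kg

[CO2*] = KH · pCO2 = 10^(−1.51) × 828×10^-6 = 2.559×10^-5 mol/kg
α₀ = 1/(1 + K1/[H⁺] + K1K2/[H⁺]²) = 1/(1 + 10^+2.08 + 10^+1.24) = 0.007215
DIC = [CO2*]/α₀ = 2.559×10^-5 / 0.007215 = 3.55 mmol/kg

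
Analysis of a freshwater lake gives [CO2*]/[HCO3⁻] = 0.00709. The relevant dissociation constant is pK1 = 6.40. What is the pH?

From K1 = [H⁺][HCO3⁻]/[CO2*]:  pH = pK1 − log₁₀([CO2*]/[HCO3⁻])
log₁₀(0.00709) = -2.149
pH = 6.40 − (-2.149) = 8.55

pH = 8.55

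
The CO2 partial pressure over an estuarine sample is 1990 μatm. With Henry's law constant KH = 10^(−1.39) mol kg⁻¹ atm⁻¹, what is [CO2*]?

[CO2*] = 81.1 μmol/kg

KH = 10^(−1.39) = 4.074×10^-2 mol kg⁻¹ atm⁻¹
[CO2*] = KH · pCO2 = 4.074×10^-2 × 1990×10^-6 atm = 8.11×10^-5 mol/kg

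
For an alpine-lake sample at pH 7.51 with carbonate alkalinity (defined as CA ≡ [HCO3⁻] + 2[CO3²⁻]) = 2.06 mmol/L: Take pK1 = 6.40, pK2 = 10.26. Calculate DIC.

DIC = 2.22 mmol/L

CA = [HCO3⁻] + 2[CO3²⁻] = (α₁ + 2α₂)·DIC
At pH 7.51: [H⁺]/K1 = 10^-1.11 = 0.077625, K2/[H⁺] = 10^-2.75 = 0.0017783
α₁ = 1/(1 + 0.077625 + 0.0017783) = 1/1.0794 = 0.9264; α₂ = α₁·K2/[H⁺] = 0.001647
α₁ + 2α₂ = 0.9297
DIC = CA / (α₁ + 2α₂) = 2.06 / 0.9297 = 2.22 mmol/L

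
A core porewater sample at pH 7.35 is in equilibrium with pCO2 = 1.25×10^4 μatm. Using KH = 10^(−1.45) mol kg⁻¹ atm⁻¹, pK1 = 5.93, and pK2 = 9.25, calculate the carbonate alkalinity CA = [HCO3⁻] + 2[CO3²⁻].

CA = 12.0 mmol/kg

[CO2*] = KH · pCO2 = 10^(−1.45) × 1.25×10^4×10^-6 = 4.435×10^-4 mol/kg
α₀ = 1/(1 + K1/[H⁺] + K1K2/[H⁺]²) = 1/(1 + 10^+1.42 + 10^-0.48) = 0.03619
DIC = [CO2*]/α₀ = 4.435×10^-4 / 0.03619 = 12.26 mmol/kg
CA = (α₁ + 2α₂)·DIC = (0.9518 + 2×0.01198) × 12.26 = 12.0 mmol/kg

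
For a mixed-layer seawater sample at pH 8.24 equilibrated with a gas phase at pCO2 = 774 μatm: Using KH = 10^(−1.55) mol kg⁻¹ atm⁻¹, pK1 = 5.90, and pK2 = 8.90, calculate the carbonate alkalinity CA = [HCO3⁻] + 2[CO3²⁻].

[CO2*] = KH · pCO2 = 10^(−1.55) × 774×10^-6 = 2.181×10^-5 mol/kg
α₀ = 1/(1 + K1/[H⁺] + K1K2/[H⁺]²) = 1/(1 + 10^+2.34 + 10^+1.68) = 0.003736
DIC = [CO2*]/α₀ = 2.181×10^-5 / 0.003736 = 5.838 mmol/kg
CA = (α₁ + 2α₂)·DIC = (0.8174 + 2×0.1788) × 5.838 = 6.86 mmol/kg

CA = 6.86 mmol/kg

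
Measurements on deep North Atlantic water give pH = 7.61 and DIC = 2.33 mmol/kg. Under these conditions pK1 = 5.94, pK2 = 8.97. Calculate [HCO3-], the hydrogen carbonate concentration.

[HCO3⁻] = 2.19 mmol/kg

α₁ = 1 / (1 + [H⁺]/K1 + K2/[H⁺]) = 1 / (1 + 10^-1.67 + 10^-1.36)
   = 1 / (1 + 0.021380 + 0.043652) = 1/1.0650 = 0.9389
[HCO3⁻] = α₁ × DIC = 0.9389 × 2.33 = 2.19 mmol/kg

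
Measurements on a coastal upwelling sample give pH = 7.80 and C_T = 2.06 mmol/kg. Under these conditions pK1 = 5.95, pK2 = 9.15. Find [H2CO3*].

[CO2*] = 0.0275 mmol/kg

α₀ = 1 / (1 + K1/[H⁺] + K1K2/[H⁺]²) = 1 / (1 + 10^+1.85 + 10^+0.50)
   = 1 / (1 + 70.795 + 3.1623) = 1/74.957 = 0.01334
[CO2*] = α₀ × DIC = 0.01334 × 2.06 = 0.0275 mmol/kg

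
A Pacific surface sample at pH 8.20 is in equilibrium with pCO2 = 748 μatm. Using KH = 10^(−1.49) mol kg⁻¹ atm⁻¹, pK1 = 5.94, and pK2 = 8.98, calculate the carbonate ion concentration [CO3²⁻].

[CO3²⁻] = 0.731 mmol/kg

[CO2*] = KH · pCO2 = 10^(−1.49) × 748×10^-6 = 2.420×10^-5 mol/kg
α₀ = 1/(1 + K1/[H⁺] + K1K2/[H⁺]²) = 1/(1 + 10^+2.26 + 10^+1.48) = 0.004691
DIC = [CO2*]/α₀ = 2.420×10^-5 / 0.004691 = 5.160 mmol/kg
[CO3²⁻] = α₂·DIC; α₂ = 0.1417, so [CO3²⁻] = 0.1417 × 5.160 = 0.731 mmol/kg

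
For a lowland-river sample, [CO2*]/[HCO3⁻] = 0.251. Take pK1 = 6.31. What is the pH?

From K1 = [H⁺][HCO3⁻]/[CO2*]:  pH = pK1 − log₁₀([CO2*]/[HCO3⁻])
log₁₀(0.251) = -0.600
pH = 6.31 − (-0.600) = 6.91

pH = 6.91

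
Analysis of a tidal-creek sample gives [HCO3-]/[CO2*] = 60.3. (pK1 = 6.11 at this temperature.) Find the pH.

From K1 = [H⁺][HCO3-]/[CO2*]:  pH = pK1 + log₁₀([HCO3-]/[CO2*])
log₁₀(60.3) = +1.780
pH = 6.11 + (+1.780) = 7.89

pH = 7.89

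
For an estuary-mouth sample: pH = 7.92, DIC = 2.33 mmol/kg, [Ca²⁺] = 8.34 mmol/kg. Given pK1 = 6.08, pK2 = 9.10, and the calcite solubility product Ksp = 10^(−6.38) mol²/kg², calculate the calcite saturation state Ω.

Ω = 2.85

α₂ = 1 / (1 + [H⁺]/K2 + [H⁺]²/(K1K2)) = 1 / (1 + 10^+1.18 + 10^-0.66)
   = 1 / (1 + 15.136 + 0.21878) = 1/16.354 = 0.06115
[CO3²⁻] = α₂ × DIC = 0.06115 × 2.33 = 0.1425 mmol/kg
Ksp = 10^(−6.38) = 4.169×10^-7
Ω = [Ca²⁺][CO3²⁻]/Ksp = (8.34×10^-3)(1.425×10^-4) / 4.169×10^-7 = 2.85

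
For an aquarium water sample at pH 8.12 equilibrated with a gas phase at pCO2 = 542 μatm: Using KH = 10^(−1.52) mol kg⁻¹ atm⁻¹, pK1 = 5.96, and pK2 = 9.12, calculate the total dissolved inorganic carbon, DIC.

DIC = 2.62 mmol/kg

[CO2*] = KH · pCO2 = 10^(−1.52) × 542×10^-6 = 1.637×10^-5 mol/kg
α₀ = 1/(1 + K1/[H⁺] + K1K2/[H⁺]²) = 1/(1 + 10^+2.16 + 10^+1.16) = 0.006250
DIC = [CO2*]/α₀ = 1.637×10^-5 / 0.006250 = 2.62 mmol/kg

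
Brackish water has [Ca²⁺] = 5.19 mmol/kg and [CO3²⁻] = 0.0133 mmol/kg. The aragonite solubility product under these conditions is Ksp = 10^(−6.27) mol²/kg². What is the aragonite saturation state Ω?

Ksp = 10^(−6.27) = 5.370×10^-7
Ω = [Ca²⁺][CO3²⁻]/Ksp = (5.19×10^-3)(0.0133×10^-3) / 5.370×10^-7 = 0.129

Ω = 0.129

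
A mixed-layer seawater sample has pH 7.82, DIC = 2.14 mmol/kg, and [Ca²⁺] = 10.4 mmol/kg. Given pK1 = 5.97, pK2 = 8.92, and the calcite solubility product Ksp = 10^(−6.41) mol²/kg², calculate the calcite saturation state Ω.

Ω = 4.16

α₂ = 1 / (1 + [H⁺]/K2 + [H⁺]²/(K1K2)) = 1 / (1 + 10^+1.10 + 10^-0.75)
   = 1 / (1 + 12.589 + 0.17783) = 1/13.767 = 0.07264
[CO3²⁻] = α₂ × DIC = 0.07264 × 2.14 = 0.1554 mmol/kg
Ksp = 10^(−6.41) = 3.890×10^-7
Ω = [Ca²⁺][CO3²⁻]/Ksp = (10.4×10^-3)(1.554×10^-4) / 3.890×10^-7 = 4.16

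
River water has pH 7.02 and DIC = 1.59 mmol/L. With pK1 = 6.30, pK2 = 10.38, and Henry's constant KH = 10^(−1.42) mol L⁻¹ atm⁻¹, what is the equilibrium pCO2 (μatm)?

α₀ = 1 / (1 + K1/[H⁺] + K1K2/[H⁺]²) = 1 / (1 + 10^+0.72 + 10^-2.64)
   = 1 / (1 + 5.2481 + 0.0022909) = 1/6.2504 = 0.1600
[CO2*] = α₀ × DIC = 0.1600 × 1.59 = 0.2544 mmol/L
pCO2 = [CO2*]/KH = 2.544×10^-4 / 3.802×10^-2 = 6690 μatm

pCO2 = 6690 μatm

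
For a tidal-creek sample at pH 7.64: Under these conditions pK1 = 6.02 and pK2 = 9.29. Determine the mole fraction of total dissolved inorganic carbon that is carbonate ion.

α₂ = 0.0214

α₂ = 1 / (1 + [H⁺]/K2 + [H⁺]²/(K1K2)) = 1 / (1 + 10^+1.65 + 10^+0.03)
   = 1 / (1 + 44.668 + 1.0715) = 1/46.740 = 0.02140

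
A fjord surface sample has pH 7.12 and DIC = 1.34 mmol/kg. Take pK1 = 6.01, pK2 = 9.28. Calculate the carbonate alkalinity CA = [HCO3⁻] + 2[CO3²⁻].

CA = [HCO3⁻] + 2[CO3²⁻] = (α₁ + 2α₂)·DIC
At pH 7.12: [H⁺]/K1 = 10^-1.11 = 0.077625, K2/[H⁺] = 10^-2.16 = 0.0069183
α₁ = 1/(1 + 0.077625 + 0.0069183) = 1/1.0845 = 0.9220; α₂ = α₁·K2/[H⁺] = 0.006379
α₁ + 2α₂ = 0.9348
CA = 0.9348 × 1.34 = 1.25 mmol/kg

CA = 1.25 mmol/kg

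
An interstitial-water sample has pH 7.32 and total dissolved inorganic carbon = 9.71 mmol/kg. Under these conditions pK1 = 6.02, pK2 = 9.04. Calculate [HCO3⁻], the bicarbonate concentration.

α₁ = 1 / (1 + [H⁺]/K1 + K2/[H⁺]) = 1 / (1 + 10^-1.30 + 10^-1.72)
   = 1 / (1 + 0.050119 + 0.019055) = 1/1.0692 = 0.9353
[HCO3⁻] = α₁ × DIC = 0.9353 × 9.71 = 9.08 mmol/kg

[HCO3⁻] = 9.08 mmol/kg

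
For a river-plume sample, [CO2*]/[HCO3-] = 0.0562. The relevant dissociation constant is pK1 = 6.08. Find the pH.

From K1 = [H⁺][HCO3-]/[CO2*]:  pH = pK1 − log₁₀([CO2*]/[HCO3-])
log₁₀(0.0562) = -1.250
pH = 6.08 − (-1.250) = 7.33

pH = 7.33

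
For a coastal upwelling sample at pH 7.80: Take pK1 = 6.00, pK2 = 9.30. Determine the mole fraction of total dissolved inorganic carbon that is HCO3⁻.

α₁ = 1 / (1 + [H⁺]/K1 + K2/[H⁺]) = 1 / (1 + 10^-1.80 + 10^-1.50)
   = 1 / (1 + 0.015849 + 0.031623) = 1/1.0475 = 0.9547

α₁ = 0.955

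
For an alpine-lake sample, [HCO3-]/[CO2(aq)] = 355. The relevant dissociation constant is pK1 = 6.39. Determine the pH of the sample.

pH = 8.94

From K1 = [H⁺][HCO3-]/[CO2(aq)]:  pH = pK1 + log₁₀([HCO3-]/[CO2(aq)])
log₁₀(355) = +2.550
pH = 6.39 + (+2.550) = 8.94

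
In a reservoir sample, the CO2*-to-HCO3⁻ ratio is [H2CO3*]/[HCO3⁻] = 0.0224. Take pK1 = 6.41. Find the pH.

From K1 = [H⁺][HCO3⁻]/[H2CO3*]:  pH = pK1 − log₁₀([H2CO3*]/[HCO3⁻])
log₁₀(0.0224) = -1.650
pH = 6.41 − (-1.650) = 8.06

pH = 8.06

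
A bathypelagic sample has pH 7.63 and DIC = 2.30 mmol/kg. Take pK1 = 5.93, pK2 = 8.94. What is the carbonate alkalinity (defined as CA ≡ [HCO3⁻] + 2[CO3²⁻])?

CA = 2.36 mmol/kg

CA = [HCO3⁻] + 2[CO3²⁻] = (α₁ + 2α₂)·DIC
At pH 7.63: [H⁺]/K1 = 10^-1.70 = 0.019953, K2/[H⁺] = 10^-1.31 = 0.048978
α₁ = 1/(1 + 0.019953 + 0.048978) = 1/1.0689 = 0.9355; α₂ = α₁·K2/[H⁺] = 0.04582
α₁ + 2α₂ = 1.0272
CA = 1.0272 × 2.30 = 2.36 mmol/kg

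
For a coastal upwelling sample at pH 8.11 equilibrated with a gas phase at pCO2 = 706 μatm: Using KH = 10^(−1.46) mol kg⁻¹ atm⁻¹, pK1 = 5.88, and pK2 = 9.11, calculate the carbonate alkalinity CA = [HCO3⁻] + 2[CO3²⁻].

CA = 4.99 mmol/kg

[CO2*] = KH · pCO2 = 10^(−1.46) × 706×10^-6 = 2.448×10^-5 mol/kg
α₀ = 1/(1 + K1/[H⁺] + K1K2/[H⁺]²) = 1/(1 + 10^+2.23 + 10^+1.23) = 0.005325
DIC = [CO2*]/α₀ = 2.448×10^-5 / 0.005325 = 4.597 mmol/kg
CA = (α₁ + 2α₂)·DIC = (0.9043 + 2×0.09043) × 4.597 = 4.99 mmol/kg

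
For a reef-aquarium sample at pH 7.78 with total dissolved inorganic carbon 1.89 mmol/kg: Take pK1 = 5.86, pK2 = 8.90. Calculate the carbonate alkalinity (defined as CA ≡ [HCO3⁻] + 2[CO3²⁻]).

CA = 2.00 mmol/kg

CA = [HCO3⁻] + 2[CO3²⁻] = (α₁ + 2α₂)·DIC
At pH 7.78: [H⁺]/K1 = 10^-1.92 = 0.012023, K2/[H⁺] = 10^-1.12 = 0.075858
α₁ = 1/(1 + 0.012023 + 0.075858) = 1/1.0879 = 0.9192; α₂ = α₁·K2/[H⁺] = 0.06973
α₁ + 2α₂ = 1.0587
CA = 1.0587 × 1.89 = 2.00 mmol/kg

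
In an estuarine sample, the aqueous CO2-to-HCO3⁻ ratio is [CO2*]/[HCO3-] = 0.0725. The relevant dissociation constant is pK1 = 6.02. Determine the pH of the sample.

From K1 = [H⁺][HCO3-]/[CO2*]:  pH = pK1 − log₁₀([CO2*]/[HCO3-])
log₁₀(0.0725) = -1.140
pH = 6.02 − (-1.140) = 7.16

pH = 7.16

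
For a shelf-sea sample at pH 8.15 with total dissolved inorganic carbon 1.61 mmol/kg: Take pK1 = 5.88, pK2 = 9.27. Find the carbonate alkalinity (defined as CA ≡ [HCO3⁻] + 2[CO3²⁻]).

CA = [HCO3⁻] + 2[CO3²⁻] = (α₁ + 2α₂)·DIC
At pH 8.15: [H⁺]/K1 = 10^-2.27 = 0.0053703, K2/[H⁺] = 10^-1.12 = 0.075858
α₁ = 1/(1 + 0.0053703 + 0.075858) = 1/1.0812 = 0.9249; α₂ = α₁·K2/[H⁺] = 0.07016
α₁ + 2α₂ = 1.0652
CA = 1.0652 × 1.61 = 1.71 mmol/kg

CA = 1.71 mmol/kg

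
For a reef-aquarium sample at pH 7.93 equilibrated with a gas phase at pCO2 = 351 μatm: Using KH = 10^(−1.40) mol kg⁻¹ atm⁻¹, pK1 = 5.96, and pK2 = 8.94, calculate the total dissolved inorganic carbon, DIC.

[CO2*] = KH · pCO2 = 10^(−1.40) × 351×10^-6 = 1.397×10^-5 mol/kg
α₀ = 1/(1 + K1/[H⁺] + K1K2/[H⁺]²) = 1/(1 + 10^+1.97 + 10^+0.96) = 0.009667
DIC = [CO2*]/α₀ = 1.397×10^-5 / 0.009667 = 1.45 mmol/kg

DIC = 1.45 mmol/kg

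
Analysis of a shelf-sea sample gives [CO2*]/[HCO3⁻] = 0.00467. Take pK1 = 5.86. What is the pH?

From K1 = [H⁺][HCO3⁻]/[CO2*]:  pH = pK1 − log₁₀([CO2*]/[HCO3⁻])
log₁₀(0.00467) = -2.331
pH = 5.86 − (-2.331) = 8.19

pH = 8.19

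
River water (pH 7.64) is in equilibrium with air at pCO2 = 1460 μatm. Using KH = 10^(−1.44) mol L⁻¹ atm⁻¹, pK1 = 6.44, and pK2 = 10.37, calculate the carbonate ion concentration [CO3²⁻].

[CO2*] = KH · pCO2 = 10^(−1.44) × 1460×10^-6 = 5.301×10^-5 mol/L
α₀ = 1/(1 + K1/[H⁺] + K1K2/[H⁺]²) = 1/(1 + 10^+1.20 + 10^-1.53) = 0.05925
DIC = [CO2*]/α₀ = 5.301×10^-5 / 0.05925 = 0.8947 mmol/L
[CO3²⁻] = α₂·DIC; α₂ = 0.001749, so [CO3²⁻] = 0.001749 × 0.8947 = 0.00156 mmol/L = 1.56 μmol/L

[CO3²⁻] = 1.56 μmol/L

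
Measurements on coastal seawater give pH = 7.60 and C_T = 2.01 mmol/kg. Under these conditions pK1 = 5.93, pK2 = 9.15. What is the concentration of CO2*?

[CO2*] = 0.0409 mmol/kg

α₀ = 1 / (1 + K1/[H⁺] + K1K2/[H⁺]²) = 1 / (1 + 10^+1.67 + 10^+0.12)
   = 1 / (1 + 46.774 + 1.3183) = 1/49.092 = 0.02037
[CO2*] = α₀ × DIC = 0.02037 × 2.01 = 0.0409 mmol/kg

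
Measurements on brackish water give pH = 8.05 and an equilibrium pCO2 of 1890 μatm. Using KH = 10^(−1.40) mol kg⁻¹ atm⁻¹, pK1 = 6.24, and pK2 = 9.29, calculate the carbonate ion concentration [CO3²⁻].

[CO3²⁻] = 0.280 mmol/kg

[CO2*] = KH · pCO2 = 10^(−1.40) × 1890×10^-6 = 7.524×10^-5 mol/kg
α₀ = 1/(1 + K1/[H⁺] + K1K2/[H⁺]²) = 1/(1 + 10^+1.81 + 10^+0.57) = 0.01443
DIC = [CO2*]/α₀ = 7.524×10^-5 / 0.01443 = 5.213 mmol/kg
[CO3²⁻] = α₂·DIC; α₂ = 0.05363, so [CO3²⁻] = 0.05363 × 5.213 = 0.280 mmol/kg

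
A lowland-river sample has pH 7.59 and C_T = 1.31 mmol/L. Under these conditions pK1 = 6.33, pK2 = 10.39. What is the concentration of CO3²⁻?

α₂ = 1 / (1 + [H⁺]/K2 + [H⁺]²/(K1K2)) = 1 / (1 + 10^+2.80 + 10^+1.54)
   = 1 / (1 + 630.96 + 34.674) = 1/666.63 = 0.001500
[CO3²⁻] = α₂ × DIC = 0.001500 × 1.31 = 0.00197 mmol/L = 1.97 μmol/L

[CO3²⁻] = 1.97 μmol/L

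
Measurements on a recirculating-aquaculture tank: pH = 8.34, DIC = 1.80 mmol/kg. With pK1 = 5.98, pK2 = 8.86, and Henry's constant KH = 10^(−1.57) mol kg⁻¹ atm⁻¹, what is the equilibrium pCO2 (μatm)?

pCO2 = 223 μatm

α₀ = 1 / (1 + K1/[H⁺] + K1K2/[H⁺]²) = 1 / (1 + 10^+2.36 + 10^+1.84)
   = 1 / (1 + 229.09 + 69.183) = 1/299.27 = 0.003341
[CO2*] = α₀ × DIC = 0.003341 × 1.80 = 0.006015 mmol/kg = 6.015 μmol/kg
pCO2 = [CO2*]/KH = 6.015×10^-6 / 2.692×10^-2 = 223 μatm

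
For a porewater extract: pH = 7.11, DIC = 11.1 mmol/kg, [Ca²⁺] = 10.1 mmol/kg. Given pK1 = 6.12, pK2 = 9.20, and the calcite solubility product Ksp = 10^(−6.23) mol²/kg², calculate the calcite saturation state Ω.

α₂ = 1 / (1 + [H⁺]/K2 + [H⁺]²/(K1K2)) = 1 / (1 + 10^+2.09 + 10^+1.10)
   = 1 / (1 + 123.03 + 12.589) = 1/136.62 = 0.007320
[CO3²⁻] = α₂ × DIC = 0.007320 × 11.1 = 0.08125 mmol/kg
Ksp = 10^(−6.23) = 5.888×10^-7
Ω = [Ca²⁺][CO3²⁻]/Ksp = (10.1×10^-3)(8.125×10^-5) / 5.888×10^-7 = 1.39

Ω = 1.39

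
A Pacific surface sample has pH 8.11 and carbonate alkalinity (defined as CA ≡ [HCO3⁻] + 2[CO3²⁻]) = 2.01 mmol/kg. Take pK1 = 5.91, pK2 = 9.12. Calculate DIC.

DIC = 1.86 mmol/kg

CA = [HCO3⁻] + 2[CO3²⁻] = (α₁ + 2α₂)·DIC
At pH 8.11: [H⁺]/K1 = 10^-2.20 = 0.0063096, K2/[H⁺] = 10^-1.01 = 0.097724
α₁ = 1/(1 + 0.0063096 + 0.097724) = 1/1.1040 = 0.9058; α₂ = α₁·K2/[H⁺] = 0.08852
α₁ + 2α₂ = 1.0828
DIC = CA / (α₁ + 2α₂) = 2.01 / 1.0828 = 1.86 mmol/kg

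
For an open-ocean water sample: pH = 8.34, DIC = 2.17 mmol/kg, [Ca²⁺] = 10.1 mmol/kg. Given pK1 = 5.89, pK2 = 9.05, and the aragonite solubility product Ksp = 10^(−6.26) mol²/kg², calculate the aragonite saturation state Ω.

α₂ = 1 / (1 + [H⁺]/K2 + [H⁺]²/(K1K2)) = 1 / (1 + 10^+0.71 + 10^-1.74)
   = 1 / (1 + 5.1286 + 0.018197) = 1/6.1468 = 0.1627
[CO3²⁻] = α₂ × DIC = 0.1627 × 2.17 = 0.3530 mmol/kg
Ksp = 10^(−6.26) = 5.495×10^-7
Ω = [Ca²⁺][CO3²⁻]/Ksp = (10.1×10^-3)(3.530×10^-4) / 5.495×10^-7 = 6.49

Ω = 6.49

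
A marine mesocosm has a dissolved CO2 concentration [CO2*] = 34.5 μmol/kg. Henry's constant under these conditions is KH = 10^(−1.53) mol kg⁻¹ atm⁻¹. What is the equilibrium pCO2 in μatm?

KH = 10^(−1.53) = 2.951×10^-2 mol kg⁻¹ atm⁻¹
pCO2 = [CO2*]/KH = 34.5×10^-6 / 2.951×10^-2 = 1.17×10^-3 atm = 1170 μatm

pCO2 = 1170 μatm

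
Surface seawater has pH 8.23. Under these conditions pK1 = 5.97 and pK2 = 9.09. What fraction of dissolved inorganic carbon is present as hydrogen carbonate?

α₁ = 1 / (1 + [H⁺]/K1 + K2/[H⁺]) = 1 / (1 + 10^-2.26 + 10^-0.86)
   = 1 / (1 + 0.0054954 + 0.13804) = 1/1.1435 = 0.8745

α₁ = 0.874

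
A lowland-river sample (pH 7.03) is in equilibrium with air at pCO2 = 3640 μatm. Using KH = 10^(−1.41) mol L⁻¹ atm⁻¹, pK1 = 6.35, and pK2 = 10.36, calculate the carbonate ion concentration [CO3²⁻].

[CO2*] = KH · pCO2 = 10^(−1.41) × 3640×10^-6 = 1.416×10^-4 mol/L
α₀ = 1/(1 + K1/[H⁺] + K1K2/[H⁺]²) = 1/(1 + 10^+0.68 + 10^-2.65) = 0.1728
DIC = [CO2*]/α₀ = 1.416×10^-4 / 0.1728 = 0.8197 mmol/L
[CO3²⁻] = α₂·DIC; α₂ = 0.0003868, so [CO3²⁻] = 0.0003868 × 0.8197 = 0.000317 mmol/L = 0.317 μmol/L

[CO3²⁻] = 0.317 μmol/L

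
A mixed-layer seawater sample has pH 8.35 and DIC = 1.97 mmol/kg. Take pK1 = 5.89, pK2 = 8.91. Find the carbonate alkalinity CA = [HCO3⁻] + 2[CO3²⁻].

CA = [HCO3⁻] + 2[CO3²⁻] = (α₁ + 2α₂)·DIC
At pH 8.35: [H⁺]/K1 = 10^-2.46 = 0.0034674, K2/[H⁺] = 10^-0.56 = 0.27542
α₁ = 1/(1 + 0.0034674 + 0.27542) = 1/1.2789 = 0.7819; α₂ = α₁·K2/[H⁺] = 0.2154
α₁ + 2α₂ = 1.2126
CA = 1.2126 × 1.97 = 2.39 mmol/kg

CA = 2.39 mmol/kg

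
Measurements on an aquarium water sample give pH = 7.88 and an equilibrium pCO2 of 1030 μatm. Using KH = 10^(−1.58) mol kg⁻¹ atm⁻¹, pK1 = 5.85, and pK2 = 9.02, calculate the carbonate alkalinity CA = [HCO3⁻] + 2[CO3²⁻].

[CO2*] = KH · pCO2 = 10^(−1.58) × 1030×10^-6 = 2.709×10^-5 mol/kg
α₀ = 1/(1 + K1/[H⁺] + K1K2/[H⁺]²) = 1/(1 + 10^+2.03 + 10^+0.89) = 0.008627
DIC = [CO2*]/α₀ = 2.709×10^-5 / 0.008627 = 3.140 mmol/kg
CA = (α₁ + 2α₂)·DIC = (0.9244 + 2×0.06697) × 3.140 = 3.32 mmol/kg

CA = 3.32 mmol/kg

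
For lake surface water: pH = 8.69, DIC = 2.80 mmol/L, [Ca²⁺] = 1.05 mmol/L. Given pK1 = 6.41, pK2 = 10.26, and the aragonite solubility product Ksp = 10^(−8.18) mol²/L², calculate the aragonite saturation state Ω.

Ω = 11.6

α₂ = 1 / (1 + [H⁺]/K2 + [H⁺]²/(K1K2)) = 1 / (1 + 10^+1.57 + 10^-0.71)
   = 1 / (1 + 37.154 + 0.19498) = 1/38.349 = 0.02608
[CO3²⁻] = α₂ × DIC = 0.02608 × 2.80 = 0.07301 mmol/L
Ksp = 10^(−8.18) = 6.607×10^-9
Ω = [Ca²⁺][CO3²⁻]/Ksp = (1.05×10^-3)(7.301×10^-5) / 6.607×10^-9 = 11.6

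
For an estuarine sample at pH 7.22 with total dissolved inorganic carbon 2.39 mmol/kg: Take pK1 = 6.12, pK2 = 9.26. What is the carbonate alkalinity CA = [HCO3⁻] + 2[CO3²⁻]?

CA = [HCO3⁻] + 2[CO3²⁻] = (α₁ + 2α₂)·DIC
At pH 7.22: [H⁺]/K1 = 10^-1.10 = 0.079433, K2/[H⁺] = 10^-2.04 = 0.0091201
α₁ = 1/(1 + 0.079433 + 0.0091201) = 1/1.0886 = 0.9187; α₂ = α₁·K2/[H⁺] = 0.008378
α₁ + 2α₂ = 0.9354
CA = 0.9354 × 2.39 = 2.24 mmol/kg

CA = 2.24 mmol/kg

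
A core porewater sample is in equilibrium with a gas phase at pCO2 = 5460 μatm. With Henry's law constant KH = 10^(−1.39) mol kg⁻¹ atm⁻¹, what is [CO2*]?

[CO2*] = 222 μmol/kg

KH = 10^(−1.39) = 4.074×10^-2 mol kg⁻¹ atm⁻¹
[CO2*] = KH · pCO2 = 4.074×10^-2 × 5460×10^-6 atm = 2.22×10^-4 mol/kg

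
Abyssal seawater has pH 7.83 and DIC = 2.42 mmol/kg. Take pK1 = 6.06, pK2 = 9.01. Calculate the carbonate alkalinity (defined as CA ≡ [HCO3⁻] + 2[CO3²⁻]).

CA = [HCO3⁻] + 2[CO3²⁻] = (α₁ + 2α₂)·DIC
At pH 7.83: [H⁺]/K1 = 10^-1.77 = 0.016982, K2/[H⁺] = 10^-1.18 = 0.066069
α₁ = 1/(1 + 0.016982 + 0.066069) = 1/1.0831 = 0.9233; α₂ = α₁·K2/[H⁺] = 0.06100
α₁ + 2α₂ = 1.0453
CA = 1.0453 × 2.42 = 2.53 mmol/kg

CA = 2.53 mmol/kg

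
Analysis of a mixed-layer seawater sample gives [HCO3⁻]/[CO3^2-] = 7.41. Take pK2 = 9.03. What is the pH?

From K2 = [H⁺][CO3^2-]/[HCO3⁻]:  pH = pK2 − log₁₀([HCO3⁻]/[CO3^2-])
log₁₀(7.41) = +0.870
pH = 9.03 − (+0.870) = 8.16

pH = 8.16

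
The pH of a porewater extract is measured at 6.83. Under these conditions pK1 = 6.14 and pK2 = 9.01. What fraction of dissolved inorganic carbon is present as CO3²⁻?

α₂ = 1 / (1 + [H⁺]/K2 + [H⁺]²/(K1K2)) = 1 / (1 + 10^+2.18 + 10^+1.49)
   = 1 / (1 + 151.36 + 30.903) = 1/183.26 = 0.005457

α₂ = 0.00546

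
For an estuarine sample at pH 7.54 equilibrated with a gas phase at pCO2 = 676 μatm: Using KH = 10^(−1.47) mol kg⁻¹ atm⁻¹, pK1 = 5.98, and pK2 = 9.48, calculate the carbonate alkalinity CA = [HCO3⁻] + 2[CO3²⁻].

CA = 0.851 mmol/kg

[CO2*] = KH · pCO2 = 10^(−1.47) × 676×10^-6 = 2.291×10^-5 mol/kg
α₀ = 1/(1 + K1/[H⁺] + K1K2/[H⁺]²) = 1/(1 + 10^+1.56 + 10^-0.38) = 0.02651
DIC = [CO2*]/α₀ = 2.291×10^-5 / 0.02651 = 0.8641 mmol/kg
CA = (α₁ + 2α₂)·DIC = (0.9624 + 2×0.01105) × 0.8641 = 0.851 mmol/kg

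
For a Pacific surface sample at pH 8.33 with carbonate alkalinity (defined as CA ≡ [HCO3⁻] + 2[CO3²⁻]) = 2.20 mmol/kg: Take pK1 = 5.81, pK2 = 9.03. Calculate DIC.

CA = [HCO3⁻] + 2[CO3²⁻] = (α₁ + 2α₂)·DIC
At pH 8.33: [H⁺]/K1 = 10^-2.52 = 0.0030200, K2/[H⁺] = 10^-0.70 = 0.19953
α₁ = 1/(1 + 0.0030200 + 0.19953) = 1/1.2025 = 0.8316; α₂ = α₁·K2/[H⁺] = 0.1659
α₁ + 2α₂ = 1.1634
DIC = CA / (α₁ + 2α₂) = 2.20 / 1.1634 = 1.89 mmol/kg

DIC = 1.89 mmol/kg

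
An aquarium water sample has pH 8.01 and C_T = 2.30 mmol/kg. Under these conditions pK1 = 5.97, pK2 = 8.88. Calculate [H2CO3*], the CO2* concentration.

[CO2*] = 18.3 μmol/kg

α₀ = 1 / (1 + K1/[H⁺] + K1K2/[H⁺]²) = 1 / (1 + 10^+2.04 + 10^+1.17)
   = 1 / (1 + 109.65 + 14.791) = 1/125.44 = 0.007972
[CO2*] = α₀ × DIC = 0.007972 × 2.30 = 0.0183 mmol/kg = 18.3 μmol/kg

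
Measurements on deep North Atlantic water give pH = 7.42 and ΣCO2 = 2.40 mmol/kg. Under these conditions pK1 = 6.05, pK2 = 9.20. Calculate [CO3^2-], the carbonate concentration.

α₂ = 1 / (1 + [H⁺]/K2 + [H⁺]²/(K1K2)) = 1 / (1 + 10^+1.78 + 10^+0.41)
   = 1 / (1 + 60.256 + 2.5704) = 1/63.826 = 0.01567
[CO3²⁻] = α₂ × DIC = 0.01567 × 2.40 = 0.0376 mmol/kg

[CO3²⁻] = 0.0376 mmol/kg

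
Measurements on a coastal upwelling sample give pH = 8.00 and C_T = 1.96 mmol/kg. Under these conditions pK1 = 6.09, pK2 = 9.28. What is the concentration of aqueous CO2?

α₀ = 1 / (1 + K1/[H⁺] + K1K2/[H⁺]²) = 1 / (1 + 10^+1.91 + 10^+0.63)
   = 1 / (1 + 81.283 + 4.2658) = 1/86.549 = 0.01155
[CO2*] = α₀ × DIC = 0.01155 × 1.96 = 0.0226 mmol/kg

[CO2*] = 0.0226 mmol/kg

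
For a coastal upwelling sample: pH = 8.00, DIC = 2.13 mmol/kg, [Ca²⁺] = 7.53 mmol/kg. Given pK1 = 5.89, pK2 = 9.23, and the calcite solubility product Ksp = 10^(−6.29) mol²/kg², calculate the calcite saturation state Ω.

α₂ = 1 / (1 + [H⁺]/K2 + [H⁺]²/(K1K2)) = 1 / (1 + 10^+1.23 + 10^-0.88)
   = 1 / (1 + 16.982 + 0.13183) = 1/18.114 = 0.05521
[CO3²⁻] = α₂ × DIC = 0.05521 × 2.13 = 0.1176 mmol/kg
Ksp = 10^(−6.29) = 5.129×10^-7
Ω = [Ca²⁺][CO3²⁻]/Ksp = (7.53×10^-3)(1.176×10^-4) / 5.129×10^-7 = 1.73

Ω = 1.73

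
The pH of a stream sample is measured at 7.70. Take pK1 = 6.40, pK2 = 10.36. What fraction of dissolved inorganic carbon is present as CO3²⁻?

α₂ = 0.00208

α₂ = 1 / (1 + [H⁺]/K2 + [H⁺]²/(K1K2)) = 1 / (1 + 10^+2.66 + 10^+1.36)
   = 1 / (1 + 457.09 + 22.909) = 1/481.00 = 0.002079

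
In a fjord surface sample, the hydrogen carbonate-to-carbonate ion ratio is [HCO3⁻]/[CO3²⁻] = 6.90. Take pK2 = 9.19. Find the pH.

From K2 = [H⁺][CO3²⁻]/[HCO3⁻]:  pH = pK2 − log₁₀([HCO3⁻]/[CO3²⁻])
log₁₀(6.90) = +0.839
pH = 9.19 − (+0.839) = 8.35

pH = 8.35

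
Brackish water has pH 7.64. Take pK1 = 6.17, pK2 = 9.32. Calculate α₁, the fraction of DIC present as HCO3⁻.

α₁ = 1 / (1 + [H⁺]/K1 + K2/[H⁺]) = 1 / (1 + 10^-1.47 + 10^-1.68)
   = 1 / (1 + 0.033884 + 0.020893) = 1/1.0548 = 0.9481

α₁ = 0.948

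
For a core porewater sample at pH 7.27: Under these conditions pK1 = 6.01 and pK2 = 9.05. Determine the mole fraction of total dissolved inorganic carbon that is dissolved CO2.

α₀ = 1 / (1 + K1/[H⁺] + K1K2/[H⁺]²) = 1 / (1 + 10^+1.26 + 10^-0.52)
   = 1 / (1 + 18.197 + 0.30200) = 1/19.499 = 0.05128

α₀ = 0.0513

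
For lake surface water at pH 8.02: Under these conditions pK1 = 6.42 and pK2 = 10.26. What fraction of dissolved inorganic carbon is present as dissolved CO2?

α₀ = 1 / (1 + K1/[H⁺] + K1K2/[H⁺]²) = 1 / (1 + 10^+1.60 + 10^-0.64)
   = 1 / (1 + 39.811 + 0.22909) = 1/41.040 = 0.02437

α₀ = 0.0244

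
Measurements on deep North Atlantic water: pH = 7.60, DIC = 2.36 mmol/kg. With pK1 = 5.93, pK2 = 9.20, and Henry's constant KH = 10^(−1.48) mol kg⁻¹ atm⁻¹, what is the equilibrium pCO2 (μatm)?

pCO2 = 1460 μatm

α₀ = 1 / (1 + K1/[H⁺] + K1K2/[H⁺]²) = 1 / (1 + 10^+1.67 + 10^+0.07)
   = 1 / (1 + 46.774 + 1.1749) = 1/48.948 = 0.02043
[CO2*] = α₀ × DIC = 0.02043 × 2.36 = 0.04821 mmol/kg
pCO2 = [CO2*]/KH = 4.821×10^-5 / 3.311×10^-2 = 1460 μatm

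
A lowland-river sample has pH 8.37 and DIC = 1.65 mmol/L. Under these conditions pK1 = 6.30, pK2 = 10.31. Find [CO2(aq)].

α₀ = 1 / (1 + K1/[H⁺] + K1K2/[H⁺]²) = 1 / (1 + 10^+2.07 + 10^+0.13)
   = 1 / (1 + 117.49 + 1.3490) = 1/119.84 = 0.008345
[CO2*] = α₀ × DIC = 0.008345 × 1.65 = 0.0138 mmol/L = 13.8 μmol/L

[CO2*] = 13.8 μmol/L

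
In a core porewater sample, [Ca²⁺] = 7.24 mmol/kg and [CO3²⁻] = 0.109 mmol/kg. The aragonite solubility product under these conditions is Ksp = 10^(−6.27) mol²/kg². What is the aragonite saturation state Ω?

Ksp = 10^(−6.27) = 5.370×10^-7
Ω = [Ca²⁺][CO3²⁻]/Ksp = (7.24×10^-3)(0.109×10^-3) / 5.370×10^-7 = 1.47

Ω = 1.47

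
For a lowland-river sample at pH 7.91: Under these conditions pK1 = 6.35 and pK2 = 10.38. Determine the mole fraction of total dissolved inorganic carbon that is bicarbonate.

α₁ = 0.970

α₁ = 1 / (1 + [H⁺]/K1 + K2/[H⁺]) = 1 / (1 + 10^-1.56 + 10^-2.47)
   = 1 / (1 + 0.027542 + 0.0033884) = 1/1.0309 = 0.9700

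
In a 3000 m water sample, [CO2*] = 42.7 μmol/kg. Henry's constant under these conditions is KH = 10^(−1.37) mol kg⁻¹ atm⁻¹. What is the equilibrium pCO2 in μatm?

KH = 10^(−1.37) = 4.266×10^-2 mol kg⁻¹ atm⁻¹
pCO2 = [CO2*]/KH = 42.7×10^-6 / 4.266×10^-2 = 1.00×10^-3 atm = 1000 μatm

pCO2 = 1000 μatm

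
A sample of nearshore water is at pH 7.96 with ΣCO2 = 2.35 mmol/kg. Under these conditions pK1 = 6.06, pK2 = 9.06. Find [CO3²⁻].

[CO3²⁻] = 0.171 mmol/kg

α₂ = 1 / (1 + [H⁺]/K2 + [H⁺]²/(K1K2)) = 1 / (1 + 10^+1.10 + 10^-0.80)
   = 1 / (1 + 12.589 + 0.15849) = 1/13.748 = 0.07274
[CO3²⁻] = α₂ × DIC = 0.07274 × 2.35 = 0.171 mmol/kg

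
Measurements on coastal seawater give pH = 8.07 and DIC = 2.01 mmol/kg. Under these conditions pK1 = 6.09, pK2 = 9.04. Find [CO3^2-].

α₂ = 1 / (1 + [H⁺]/K2 + [H⁺]²/(K1K2)) = 1 / (1 + 10^+0.97 + 10^-1.01)
   = 1 / (1 + 9.3325 + 0.097724) = 1/10.430 = 0.09587
[CO3²⁻] = α₂ × DIC = 0.09587 × 2.01 = 0.193 mmol/kg

[CO3²⁻] = 0.193 mmol/kg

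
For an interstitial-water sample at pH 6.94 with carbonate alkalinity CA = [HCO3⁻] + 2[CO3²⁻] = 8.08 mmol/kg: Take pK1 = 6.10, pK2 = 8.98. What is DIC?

DIC = 9.15 mmol/kg

CA = [HCO3⁻] + 2[CO3²⁻] = (α₁ + 2α₂)·DIC
At pH 6.94: [H⁺]/K1 = 10^-0.84 = 0.14454, K2/[H⁺] = 10^-2.04 = 0.0091201
α₁ = 1/(1 + 0.14454 + 0.0091201) = 1/1.1537 = 0.8668; α₂ = α₁·K2/[H⁺] = 0.007905
α₁ + 2α₂ = 0.8826
DIC = CA / (α₁ + 2α₂) = 8.08 / 0.8826 = 9.15 mmol/kg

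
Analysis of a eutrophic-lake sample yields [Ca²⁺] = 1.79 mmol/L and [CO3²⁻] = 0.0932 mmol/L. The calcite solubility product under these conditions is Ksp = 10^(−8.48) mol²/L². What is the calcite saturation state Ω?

Ω = 50.4

Ksp = 10^(−8.48) = 3.311×10^-9
Ω = [Ca²⁺][CO3²⁻]/Ksp = (1.79×10^-3)(0.0932×10^-3) / 3.311×10^-9 = 50.4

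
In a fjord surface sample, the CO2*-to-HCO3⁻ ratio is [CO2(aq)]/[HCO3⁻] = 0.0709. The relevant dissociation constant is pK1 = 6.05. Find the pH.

pH = 7.20

From K1 = [H⁺][HCO3⁻]/[CO2(aq)]:  pH = pK1 − log₁₀([CO2(aq)]/[HCO3⁻])
log₁₀(0.0709) = -1.149
pH = 6.05 − (-1.149) = 7.20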